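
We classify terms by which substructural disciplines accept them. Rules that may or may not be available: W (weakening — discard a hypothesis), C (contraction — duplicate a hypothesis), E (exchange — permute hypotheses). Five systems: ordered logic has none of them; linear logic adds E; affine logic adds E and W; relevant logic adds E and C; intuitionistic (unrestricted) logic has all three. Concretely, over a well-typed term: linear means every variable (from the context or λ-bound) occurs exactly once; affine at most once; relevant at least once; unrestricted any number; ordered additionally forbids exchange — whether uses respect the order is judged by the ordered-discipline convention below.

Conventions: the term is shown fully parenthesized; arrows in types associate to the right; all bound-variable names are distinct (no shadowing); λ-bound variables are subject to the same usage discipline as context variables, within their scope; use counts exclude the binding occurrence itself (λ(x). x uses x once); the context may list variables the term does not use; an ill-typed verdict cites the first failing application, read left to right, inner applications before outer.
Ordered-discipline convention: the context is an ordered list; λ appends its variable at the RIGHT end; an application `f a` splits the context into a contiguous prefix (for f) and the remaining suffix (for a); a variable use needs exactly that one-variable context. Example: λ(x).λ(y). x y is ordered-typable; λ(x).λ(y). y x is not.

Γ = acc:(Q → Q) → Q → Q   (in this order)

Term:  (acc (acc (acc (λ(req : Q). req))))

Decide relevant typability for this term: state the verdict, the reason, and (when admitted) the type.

yes — acc, req: all used, weakening unneeded; term : Q → Q
counts: acc=3, req (bound)=1
left-to-right use order: acc, acc, acc, req
typing: well-typed — term : Q → Q
per-discipline verdicts: ordered ✗, linear ✗, affine ✗, relevant ✓, unrestricted ✓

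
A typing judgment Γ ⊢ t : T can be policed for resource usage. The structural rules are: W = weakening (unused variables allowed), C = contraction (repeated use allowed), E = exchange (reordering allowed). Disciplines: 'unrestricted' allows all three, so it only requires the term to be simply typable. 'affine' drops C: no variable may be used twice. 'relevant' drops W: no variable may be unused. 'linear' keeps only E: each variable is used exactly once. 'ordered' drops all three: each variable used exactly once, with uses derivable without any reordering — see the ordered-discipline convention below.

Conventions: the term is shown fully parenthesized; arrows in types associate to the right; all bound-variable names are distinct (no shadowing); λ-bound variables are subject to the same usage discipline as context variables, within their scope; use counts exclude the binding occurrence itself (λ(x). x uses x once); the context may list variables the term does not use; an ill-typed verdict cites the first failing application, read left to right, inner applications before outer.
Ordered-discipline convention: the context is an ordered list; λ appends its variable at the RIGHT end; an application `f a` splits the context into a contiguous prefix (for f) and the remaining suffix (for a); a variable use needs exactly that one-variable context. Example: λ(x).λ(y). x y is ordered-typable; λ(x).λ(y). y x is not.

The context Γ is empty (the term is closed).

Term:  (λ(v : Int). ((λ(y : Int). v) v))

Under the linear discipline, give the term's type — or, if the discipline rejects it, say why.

not well-typed under linear — needs contraction — v ×2; unused: y — weakening required
use counts: v (λ-bound): 2; y (λ-bound): 0
use order (left to right): v, v
typing: ✓ — Int -> Int
across the five disciplines: ordered ✗; linear ✗; affine ✗; relevant ✗; unrestricted ✓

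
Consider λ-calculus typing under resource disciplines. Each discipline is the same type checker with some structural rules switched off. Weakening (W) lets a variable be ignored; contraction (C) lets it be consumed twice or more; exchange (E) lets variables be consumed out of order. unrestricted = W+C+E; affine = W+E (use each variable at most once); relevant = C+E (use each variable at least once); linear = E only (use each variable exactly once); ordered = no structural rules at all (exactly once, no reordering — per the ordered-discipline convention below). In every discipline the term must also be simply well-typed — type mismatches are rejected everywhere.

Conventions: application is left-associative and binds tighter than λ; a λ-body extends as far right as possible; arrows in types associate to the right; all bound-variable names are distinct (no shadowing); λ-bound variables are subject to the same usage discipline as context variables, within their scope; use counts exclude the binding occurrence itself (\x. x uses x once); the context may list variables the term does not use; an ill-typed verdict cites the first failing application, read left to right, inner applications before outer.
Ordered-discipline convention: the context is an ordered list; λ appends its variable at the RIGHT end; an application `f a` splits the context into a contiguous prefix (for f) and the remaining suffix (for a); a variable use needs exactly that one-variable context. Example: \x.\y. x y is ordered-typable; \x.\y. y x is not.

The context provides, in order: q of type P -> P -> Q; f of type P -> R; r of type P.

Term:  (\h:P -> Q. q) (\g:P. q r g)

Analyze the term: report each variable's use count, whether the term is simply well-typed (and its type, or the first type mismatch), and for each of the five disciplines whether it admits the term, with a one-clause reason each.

variable uses: q ×2; f ×0; r ×1; h [bound] ×0; g [bound] ×1
uses in reading order: q, q, r, g
typing: well-typed at P -> P -> Q
ordered: ✗, uses contraction: q ×2; unused: f, h — weakening required
linear: ✗, uses contraction: q ×2; unused: f, h — weakening required
affine: ✗, uses contraction: q ×2
relevant: ✗, unused: f, h — weakening required
unrestricted: ✓, well-typed at P -> P -> Q; no restrictions here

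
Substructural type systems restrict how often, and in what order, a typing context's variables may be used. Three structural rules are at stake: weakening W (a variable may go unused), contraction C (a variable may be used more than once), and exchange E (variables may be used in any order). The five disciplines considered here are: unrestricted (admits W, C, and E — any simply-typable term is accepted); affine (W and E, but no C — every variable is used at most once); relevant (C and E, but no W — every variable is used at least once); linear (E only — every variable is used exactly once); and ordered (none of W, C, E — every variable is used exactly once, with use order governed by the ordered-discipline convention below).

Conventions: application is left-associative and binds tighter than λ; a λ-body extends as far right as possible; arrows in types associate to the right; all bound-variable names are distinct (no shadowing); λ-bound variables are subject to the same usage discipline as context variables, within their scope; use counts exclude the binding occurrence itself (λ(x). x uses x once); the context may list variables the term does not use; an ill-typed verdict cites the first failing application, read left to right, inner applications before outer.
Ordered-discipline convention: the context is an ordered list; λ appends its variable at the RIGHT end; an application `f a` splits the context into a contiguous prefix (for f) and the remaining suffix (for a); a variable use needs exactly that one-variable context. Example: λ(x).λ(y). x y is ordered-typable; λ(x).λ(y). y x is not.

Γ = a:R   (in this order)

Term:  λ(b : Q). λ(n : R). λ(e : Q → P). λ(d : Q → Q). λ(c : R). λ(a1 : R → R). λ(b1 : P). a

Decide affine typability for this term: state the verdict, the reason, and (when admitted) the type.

yes — no duplicate uses among a, b, n, e, d, c, a1, b1; term : Q → R → (Q → P) → (Q → Q) → R → (R → R) → P → R
usage: a: 1×; b (bound): 0×; n (bound): 0×; e (bound): 0×; d (bound): 0×; c (bound): 0×; a1 (bound): 0×; b1 (bound): 0×
order of uses: a
typing: the term checks, with type Q → R → (Q → P) → (Q → Q) → R → (R → R) → P → R
per-discipline verdicts: ordered ✗; linear ✗; affine ✓; relevant ✗; unrestricted ✓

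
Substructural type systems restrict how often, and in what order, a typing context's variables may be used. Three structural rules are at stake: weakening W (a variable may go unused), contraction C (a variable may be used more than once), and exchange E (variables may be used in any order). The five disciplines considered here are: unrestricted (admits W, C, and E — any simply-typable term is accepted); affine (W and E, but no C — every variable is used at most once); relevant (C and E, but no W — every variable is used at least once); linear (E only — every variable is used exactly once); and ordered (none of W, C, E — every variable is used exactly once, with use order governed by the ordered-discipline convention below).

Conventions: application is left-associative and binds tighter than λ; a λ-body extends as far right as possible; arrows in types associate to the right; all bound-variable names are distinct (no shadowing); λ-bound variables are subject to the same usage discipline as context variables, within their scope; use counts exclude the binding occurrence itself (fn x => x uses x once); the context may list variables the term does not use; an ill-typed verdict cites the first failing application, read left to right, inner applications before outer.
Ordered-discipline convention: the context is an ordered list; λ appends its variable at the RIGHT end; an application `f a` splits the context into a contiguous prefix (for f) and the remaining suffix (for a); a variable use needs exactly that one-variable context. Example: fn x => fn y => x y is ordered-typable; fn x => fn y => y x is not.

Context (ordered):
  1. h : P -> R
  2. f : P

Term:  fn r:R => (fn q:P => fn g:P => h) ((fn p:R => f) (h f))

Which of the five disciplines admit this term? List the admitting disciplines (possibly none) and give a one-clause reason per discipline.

admitting disciplines: unrestricted
counts: h: 2×; f: 2×; r (λ-bound): 0×; q (λ-bound): 0×; g (λ-bound): 0×; p (λ-bound): 0×
use order (left to right): h, f, h, f
typing: the term checks, with type R -> P -> P -> R
ordered: ✗, h ×2, f ×2 used more than once (contraction); r, q, g, p left unused
linear: ✗, h ×2, f ×2 used more than once (contraction); r, q, g, p left unused
affine: ✗, h ×2, f ×2 used more than once (contraction)
relevant: ✗, r, q, g, p left unused
unrestricted: ✓, type-checks (R -> P -> P -> R) and nothing is barred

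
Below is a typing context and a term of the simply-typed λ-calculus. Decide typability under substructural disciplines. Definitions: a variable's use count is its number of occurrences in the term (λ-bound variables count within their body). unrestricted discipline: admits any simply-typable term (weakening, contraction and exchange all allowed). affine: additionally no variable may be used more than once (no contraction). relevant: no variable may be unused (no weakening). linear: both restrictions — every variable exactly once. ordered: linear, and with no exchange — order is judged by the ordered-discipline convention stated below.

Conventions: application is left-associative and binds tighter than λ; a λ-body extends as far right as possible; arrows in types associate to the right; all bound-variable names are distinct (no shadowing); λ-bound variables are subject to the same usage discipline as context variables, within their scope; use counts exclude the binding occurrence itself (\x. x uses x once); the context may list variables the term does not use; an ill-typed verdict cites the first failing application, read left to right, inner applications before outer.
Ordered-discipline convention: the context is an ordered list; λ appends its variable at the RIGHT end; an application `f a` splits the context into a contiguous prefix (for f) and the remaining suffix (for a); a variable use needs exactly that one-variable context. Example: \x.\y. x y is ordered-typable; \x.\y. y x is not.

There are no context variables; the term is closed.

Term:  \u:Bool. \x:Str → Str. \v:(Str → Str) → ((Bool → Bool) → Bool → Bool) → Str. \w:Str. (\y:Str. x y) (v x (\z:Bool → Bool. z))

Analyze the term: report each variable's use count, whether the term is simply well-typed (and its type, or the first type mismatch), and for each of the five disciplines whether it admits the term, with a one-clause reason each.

usage: u [bound]: 0, x [bound]: 2, v [bound]: 1, w [bound]: 0, y [bound]: 1, z [bound]: 1
order of uses: x, y, v, x, z
typing: well-typed at Bool → (Str → Str) → ((Str → Str) → ((Bool → Bool) → Bool → Bool) → Str) → Str → Str
ordered: ✗, needs contraction — x ×2; unused: u, w — weakening required
linear: ✗, needs contraction — x ×2; unused: u, w — weakening required
affine: ✗, needs contraction — x ×2
relevant: ✗, unused: u, w — weakening required
unrestricted: ✓, well-typed at Bool → (Str → Str) → ((Str → Str) → ((Bool → Bool) → Bool → Bool) → Str) → Str → Str; no restrictions here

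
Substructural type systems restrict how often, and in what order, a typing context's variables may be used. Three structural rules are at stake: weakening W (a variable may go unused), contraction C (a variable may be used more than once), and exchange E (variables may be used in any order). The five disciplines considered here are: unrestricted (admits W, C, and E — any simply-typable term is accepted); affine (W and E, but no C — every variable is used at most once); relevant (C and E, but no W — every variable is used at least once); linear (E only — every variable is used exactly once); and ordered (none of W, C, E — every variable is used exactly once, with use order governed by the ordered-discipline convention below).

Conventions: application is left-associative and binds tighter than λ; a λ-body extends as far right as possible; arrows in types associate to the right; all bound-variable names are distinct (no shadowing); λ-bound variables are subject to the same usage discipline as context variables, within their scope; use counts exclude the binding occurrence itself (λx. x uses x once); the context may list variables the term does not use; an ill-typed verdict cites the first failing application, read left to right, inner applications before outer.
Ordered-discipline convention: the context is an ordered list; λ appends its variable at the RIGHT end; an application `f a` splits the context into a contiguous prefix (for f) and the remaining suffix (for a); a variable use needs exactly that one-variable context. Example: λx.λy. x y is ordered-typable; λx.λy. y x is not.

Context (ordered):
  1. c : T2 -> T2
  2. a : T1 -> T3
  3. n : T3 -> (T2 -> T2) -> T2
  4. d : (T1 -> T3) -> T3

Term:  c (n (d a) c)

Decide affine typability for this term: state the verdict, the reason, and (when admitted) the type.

no — c ×2 used more than once (contraction)
variable uses: c ×2; a ×1; n ×1; d ×1
order of uses: c, n, d, a, c
typing: ✓ — T2
summary: ordered ✗ · linear ✗ · affine ✗ · relevant ✓ · unrestricted ✓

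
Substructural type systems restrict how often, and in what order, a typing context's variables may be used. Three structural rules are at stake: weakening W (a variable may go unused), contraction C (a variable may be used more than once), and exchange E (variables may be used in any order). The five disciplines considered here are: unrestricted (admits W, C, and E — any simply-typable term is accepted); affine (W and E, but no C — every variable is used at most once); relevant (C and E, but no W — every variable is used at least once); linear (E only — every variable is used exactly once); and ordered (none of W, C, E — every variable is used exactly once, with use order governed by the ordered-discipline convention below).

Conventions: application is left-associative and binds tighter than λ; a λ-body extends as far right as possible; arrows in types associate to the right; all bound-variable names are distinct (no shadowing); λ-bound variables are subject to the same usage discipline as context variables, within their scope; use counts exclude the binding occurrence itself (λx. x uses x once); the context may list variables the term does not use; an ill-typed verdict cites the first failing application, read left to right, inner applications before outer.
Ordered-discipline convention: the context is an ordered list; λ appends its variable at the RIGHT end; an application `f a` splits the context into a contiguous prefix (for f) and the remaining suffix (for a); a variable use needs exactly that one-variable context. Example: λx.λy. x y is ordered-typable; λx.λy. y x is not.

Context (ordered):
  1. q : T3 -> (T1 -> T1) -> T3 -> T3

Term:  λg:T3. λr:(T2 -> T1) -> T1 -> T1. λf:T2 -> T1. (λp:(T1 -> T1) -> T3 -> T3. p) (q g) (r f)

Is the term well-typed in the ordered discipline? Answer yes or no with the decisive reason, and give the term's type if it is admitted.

yes — one use each (q, g, r, f, p); ordered split holds; term : T3 -> ((T2 -> T1) -> T1 -> T1) -> (T2 -> T1) -> T3 -> T3
use counts: q=1, g [bound]=1, r [bound]=1, f [bound]=1, p [bound]=1
use order (left to right): p, q, g, r, f
typing: well-typed — term : T3 -> ((T2 -> T1) -> T1 -> T1) -> (T2 -> T1) -> T3 -> T3
summary: ordered ✓; linear ✓; affine ✓; relevant ✓; unrestricted ✓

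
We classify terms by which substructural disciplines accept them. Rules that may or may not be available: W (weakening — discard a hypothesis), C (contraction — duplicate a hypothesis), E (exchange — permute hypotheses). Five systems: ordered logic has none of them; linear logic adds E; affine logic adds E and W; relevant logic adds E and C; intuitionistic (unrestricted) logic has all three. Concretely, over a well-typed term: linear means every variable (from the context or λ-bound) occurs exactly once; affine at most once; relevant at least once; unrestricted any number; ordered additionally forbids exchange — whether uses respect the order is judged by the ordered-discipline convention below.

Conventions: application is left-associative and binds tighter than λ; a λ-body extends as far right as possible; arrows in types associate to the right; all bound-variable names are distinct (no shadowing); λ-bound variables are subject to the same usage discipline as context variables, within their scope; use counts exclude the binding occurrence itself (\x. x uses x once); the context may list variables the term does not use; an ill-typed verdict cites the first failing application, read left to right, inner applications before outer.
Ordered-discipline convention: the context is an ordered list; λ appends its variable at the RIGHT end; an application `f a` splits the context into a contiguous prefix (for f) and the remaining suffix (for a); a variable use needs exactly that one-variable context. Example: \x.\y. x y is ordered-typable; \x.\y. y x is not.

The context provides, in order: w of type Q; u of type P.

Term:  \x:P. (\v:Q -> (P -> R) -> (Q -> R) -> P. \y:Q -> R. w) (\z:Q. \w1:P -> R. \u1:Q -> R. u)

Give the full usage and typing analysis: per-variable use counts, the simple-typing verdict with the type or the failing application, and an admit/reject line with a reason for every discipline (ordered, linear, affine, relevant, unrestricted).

usage: w: 1, u: 1, x (bound): 0, v (bound): 0, y (bound): 0, z (bound): 0, w1 (bound): 0, u1 (bound): 0
order of uses: w, u
typing: well-typed at P -> (Q -> R) -> Q
ordered ✗ (x, v, y, z, w1, u1 never used (weakening))
linear ✗ (x, v, y, z, w1, u1 never used (weakening))
affine ✓ (at most one use each (w, u, x, v, y, z, w1, u1))
relevant ✗ (x, v, y, z, w1, u1 never used (weakening))
unrestricted ✓ (type-checks (P -> (Q -> R) -> Q) and nothing is barred)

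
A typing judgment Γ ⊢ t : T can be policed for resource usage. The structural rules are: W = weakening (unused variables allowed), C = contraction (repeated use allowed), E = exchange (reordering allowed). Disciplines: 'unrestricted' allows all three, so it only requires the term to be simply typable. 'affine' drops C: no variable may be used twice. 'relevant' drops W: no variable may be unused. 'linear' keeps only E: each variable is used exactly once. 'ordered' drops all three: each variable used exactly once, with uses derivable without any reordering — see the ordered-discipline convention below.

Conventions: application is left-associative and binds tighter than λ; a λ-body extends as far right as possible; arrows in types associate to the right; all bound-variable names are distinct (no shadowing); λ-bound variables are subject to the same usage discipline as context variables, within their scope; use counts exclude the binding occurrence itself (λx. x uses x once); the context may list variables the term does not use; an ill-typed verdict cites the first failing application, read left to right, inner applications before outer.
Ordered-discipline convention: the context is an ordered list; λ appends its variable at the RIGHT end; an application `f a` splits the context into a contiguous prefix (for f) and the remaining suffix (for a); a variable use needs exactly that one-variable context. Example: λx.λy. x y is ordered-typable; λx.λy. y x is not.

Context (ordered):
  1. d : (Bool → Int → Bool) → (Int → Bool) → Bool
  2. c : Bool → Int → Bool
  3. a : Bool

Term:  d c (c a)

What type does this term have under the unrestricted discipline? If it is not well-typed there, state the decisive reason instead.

term : Bool
usage: d: 1; c: 2; a: 1
order of uses: d, c, c, a
typing: the term checks, with type Bool
across the five disciplines: ordered ✗, linear ✗, affine ✗, relevant ✓, unrestricted ✓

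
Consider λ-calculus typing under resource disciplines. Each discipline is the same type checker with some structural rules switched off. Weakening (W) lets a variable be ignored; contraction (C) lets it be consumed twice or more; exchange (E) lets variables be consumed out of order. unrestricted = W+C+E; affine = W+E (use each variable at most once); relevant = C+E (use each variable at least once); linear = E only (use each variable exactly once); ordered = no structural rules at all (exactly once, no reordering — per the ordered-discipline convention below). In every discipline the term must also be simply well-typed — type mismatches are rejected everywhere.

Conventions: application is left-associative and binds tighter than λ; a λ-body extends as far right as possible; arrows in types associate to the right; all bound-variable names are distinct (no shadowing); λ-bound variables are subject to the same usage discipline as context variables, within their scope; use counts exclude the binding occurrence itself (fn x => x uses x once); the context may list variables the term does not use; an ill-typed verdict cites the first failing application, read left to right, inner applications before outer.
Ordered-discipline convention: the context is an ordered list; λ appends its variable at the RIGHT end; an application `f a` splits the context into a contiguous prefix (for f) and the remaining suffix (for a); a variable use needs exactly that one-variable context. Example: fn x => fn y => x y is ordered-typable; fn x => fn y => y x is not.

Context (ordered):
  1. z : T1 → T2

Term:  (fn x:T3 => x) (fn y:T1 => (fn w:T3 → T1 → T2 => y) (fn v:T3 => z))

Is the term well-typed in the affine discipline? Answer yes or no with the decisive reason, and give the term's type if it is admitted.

no — not simply typable
counts: z=1, x (λ-bound)=1, y (λ-bound)=1, w (λ-bound)=0, v (λ-bound)=0
uses in reading order: x, y, z
typing: ill-typed: a function awaiting T3 gets T1 → T1
all disciplines: ordered ✗, linear ✗, affine ✗, relevant ✗, unrestricted ✗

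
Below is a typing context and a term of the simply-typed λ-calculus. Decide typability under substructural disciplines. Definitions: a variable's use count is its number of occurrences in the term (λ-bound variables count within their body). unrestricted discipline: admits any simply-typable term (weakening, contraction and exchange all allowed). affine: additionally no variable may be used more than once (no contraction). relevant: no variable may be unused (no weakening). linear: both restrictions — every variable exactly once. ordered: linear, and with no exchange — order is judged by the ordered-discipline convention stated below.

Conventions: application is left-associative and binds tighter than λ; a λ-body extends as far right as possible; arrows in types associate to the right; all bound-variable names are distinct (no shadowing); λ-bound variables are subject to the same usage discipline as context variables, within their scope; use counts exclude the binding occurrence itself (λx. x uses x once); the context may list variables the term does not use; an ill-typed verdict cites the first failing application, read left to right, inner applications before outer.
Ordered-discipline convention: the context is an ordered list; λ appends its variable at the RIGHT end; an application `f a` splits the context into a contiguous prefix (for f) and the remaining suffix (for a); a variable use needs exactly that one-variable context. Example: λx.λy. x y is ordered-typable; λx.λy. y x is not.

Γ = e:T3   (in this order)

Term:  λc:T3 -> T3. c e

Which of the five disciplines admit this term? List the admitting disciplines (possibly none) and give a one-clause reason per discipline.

accepted by: linear, affine, relevant, unrestricted
use counts: e: 1, c [bound]: 1
order of uses: c, e
typing: well-typed — term : (T3 -> T3) -> T3
ordered ✗ (no ordered split (uses run c, e))
linear ✓ (exactly-once usage across e, c)
affine ✓ (none of e, c used more than once)
relevant ✓ (every one of e, c appears)
unrestricted ✓ (typability at (T3 -> T3) -> T3 is all that's needed)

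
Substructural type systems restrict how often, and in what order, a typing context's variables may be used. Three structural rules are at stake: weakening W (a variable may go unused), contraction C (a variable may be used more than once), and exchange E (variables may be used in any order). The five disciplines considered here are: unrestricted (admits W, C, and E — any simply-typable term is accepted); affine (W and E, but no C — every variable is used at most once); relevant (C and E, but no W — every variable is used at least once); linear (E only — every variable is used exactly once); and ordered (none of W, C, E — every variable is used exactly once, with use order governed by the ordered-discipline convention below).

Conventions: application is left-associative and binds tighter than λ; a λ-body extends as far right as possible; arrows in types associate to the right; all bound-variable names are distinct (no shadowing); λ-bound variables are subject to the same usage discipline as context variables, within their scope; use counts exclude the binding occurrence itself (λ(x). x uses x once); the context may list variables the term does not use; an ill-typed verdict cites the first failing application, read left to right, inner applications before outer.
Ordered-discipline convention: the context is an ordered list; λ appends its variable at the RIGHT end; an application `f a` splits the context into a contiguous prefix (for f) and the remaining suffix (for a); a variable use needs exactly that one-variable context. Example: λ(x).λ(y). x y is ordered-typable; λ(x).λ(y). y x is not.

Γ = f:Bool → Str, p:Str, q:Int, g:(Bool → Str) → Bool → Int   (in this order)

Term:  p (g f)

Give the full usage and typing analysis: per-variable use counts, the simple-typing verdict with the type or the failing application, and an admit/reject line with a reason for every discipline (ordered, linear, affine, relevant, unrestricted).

counts: f: 1; p: 1; q: 0; g: 1
use order (left to right): p, g, f
typing: ill-typed: can't apply a value of type Str
ordered: ✗, the type mismatch rejects it
linear: ✗, not simply typable
affine: ✗, fails simple typing
relevant: ✗, a type mismatch blocks all five
unrestricted: ✗, the type mismatch rejects it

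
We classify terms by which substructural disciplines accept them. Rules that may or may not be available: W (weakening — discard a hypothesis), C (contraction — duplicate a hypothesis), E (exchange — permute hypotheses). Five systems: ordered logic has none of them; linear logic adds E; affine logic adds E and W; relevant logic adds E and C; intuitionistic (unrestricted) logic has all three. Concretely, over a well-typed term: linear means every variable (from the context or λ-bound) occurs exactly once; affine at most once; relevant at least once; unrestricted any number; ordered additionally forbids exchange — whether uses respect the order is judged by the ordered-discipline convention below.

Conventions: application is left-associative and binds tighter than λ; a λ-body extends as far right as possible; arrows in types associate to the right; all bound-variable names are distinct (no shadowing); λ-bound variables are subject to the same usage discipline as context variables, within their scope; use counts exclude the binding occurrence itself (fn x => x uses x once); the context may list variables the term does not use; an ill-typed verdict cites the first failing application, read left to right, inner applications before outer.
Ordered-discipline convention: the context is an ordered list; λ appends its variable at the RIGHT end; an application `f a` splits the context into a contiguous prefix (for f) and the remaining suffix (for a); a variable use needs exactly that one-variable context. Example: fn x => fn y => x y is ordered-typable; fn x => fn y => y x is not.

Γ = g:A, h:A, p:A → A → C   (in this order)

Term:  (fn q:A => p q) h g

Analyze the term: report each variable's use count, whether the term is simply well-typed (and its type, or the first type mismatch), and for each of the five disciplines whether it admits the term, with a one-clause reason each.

variable uses: g: 1×; h: 1×; p: 1×; q (bound): 1×
order of uses: p, q, h, g
typing: ✓ — C
ordered: ✗ — use order p, q, h, g needs exchange
linear: ✓ — single use per variable (g, h, p, q)
affine: ✓ — g, h, p, q: no repeats, contraction unneeded
relevant: ✓ — every one of g, h, p, q appears
unrestricted: ✓ — well-typed at C; no restrictions here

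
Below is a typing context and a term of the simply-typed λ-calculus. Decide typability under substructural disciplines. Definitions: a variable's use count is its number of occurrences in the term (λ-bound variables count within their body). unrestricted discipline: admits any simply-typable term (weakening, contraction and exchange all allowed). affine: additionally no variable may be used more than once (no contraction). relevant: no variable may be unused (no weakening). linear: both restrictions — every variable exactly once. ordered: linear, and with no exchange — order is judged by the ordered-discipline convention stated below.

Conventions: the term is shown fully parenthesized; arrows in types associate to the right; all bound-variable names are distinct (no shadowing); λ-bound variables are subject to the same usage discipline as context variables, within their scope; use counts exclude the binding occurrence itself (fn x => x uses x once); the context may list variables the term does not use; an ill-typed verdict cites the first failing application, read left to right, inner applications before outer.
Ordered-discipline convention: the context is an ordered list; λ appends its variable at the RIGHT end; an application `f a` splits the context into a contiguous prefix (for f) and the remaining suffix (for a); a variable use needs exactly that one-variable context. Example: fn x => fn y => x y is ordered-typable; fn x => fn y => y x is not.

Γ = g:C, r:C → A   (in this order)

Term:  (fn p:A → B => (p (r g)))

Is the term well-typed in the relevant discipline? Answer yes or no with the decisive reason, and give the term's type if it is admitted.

yes — g, r, p: all used, weakening unneeded; term : (A → B) → B
variable uses: g=1; r=1; p (bound)=1
uses in reading order: p, r, g
typing: well-typed at (A → B) → B
across the five disciplines: ordered ✗, linear ✓, affine ✓, relevant ✓, unrestricted ✓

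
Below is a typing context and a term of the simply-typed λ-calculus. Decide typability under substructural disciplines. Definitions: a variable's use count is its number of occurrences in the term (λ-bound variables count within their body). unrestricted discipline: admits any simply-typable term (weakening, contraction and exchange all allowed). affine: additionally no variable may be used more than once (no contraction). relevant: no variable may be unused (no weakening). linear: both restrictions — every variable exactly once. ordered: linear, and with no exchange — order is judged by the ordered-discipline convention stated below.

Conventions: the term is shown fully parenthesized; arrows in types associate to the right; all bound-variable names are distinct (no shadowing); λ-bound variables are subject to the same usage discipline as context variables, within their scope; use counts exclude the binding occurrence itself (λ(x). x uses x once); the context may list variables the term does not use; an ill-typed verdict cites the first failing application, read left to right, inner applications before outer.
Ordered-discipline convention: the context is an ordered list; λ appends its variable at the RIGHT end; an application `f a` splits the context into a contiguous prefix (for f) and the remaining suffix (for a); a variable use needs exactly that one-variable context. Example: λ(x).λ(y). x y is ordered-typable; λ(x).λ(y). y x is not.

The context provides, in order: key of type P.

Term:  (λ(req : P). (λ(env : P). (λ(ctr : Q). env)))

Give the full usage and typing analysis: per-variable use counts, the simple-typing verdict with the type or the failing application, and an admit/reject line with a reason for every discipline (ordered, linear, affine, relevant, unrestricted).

use counts: key: 0×; req (bound): 0×; env (bound): 1×; ctr (bound): 0×
order of uses: env
typing: well-typed at P → P → Q → P
ordered: ✗ — unused: key, req, ctr — weakening required
linear: ✗ — unused: key, req, ctr — weakening required
affine: ✓ — none of key, req, env, ctr used more than once
relevant: ✗ — unused: key, req, ctr — weakening required
unrestricted: ✓ — typability at P → P → Q → P is all that's needed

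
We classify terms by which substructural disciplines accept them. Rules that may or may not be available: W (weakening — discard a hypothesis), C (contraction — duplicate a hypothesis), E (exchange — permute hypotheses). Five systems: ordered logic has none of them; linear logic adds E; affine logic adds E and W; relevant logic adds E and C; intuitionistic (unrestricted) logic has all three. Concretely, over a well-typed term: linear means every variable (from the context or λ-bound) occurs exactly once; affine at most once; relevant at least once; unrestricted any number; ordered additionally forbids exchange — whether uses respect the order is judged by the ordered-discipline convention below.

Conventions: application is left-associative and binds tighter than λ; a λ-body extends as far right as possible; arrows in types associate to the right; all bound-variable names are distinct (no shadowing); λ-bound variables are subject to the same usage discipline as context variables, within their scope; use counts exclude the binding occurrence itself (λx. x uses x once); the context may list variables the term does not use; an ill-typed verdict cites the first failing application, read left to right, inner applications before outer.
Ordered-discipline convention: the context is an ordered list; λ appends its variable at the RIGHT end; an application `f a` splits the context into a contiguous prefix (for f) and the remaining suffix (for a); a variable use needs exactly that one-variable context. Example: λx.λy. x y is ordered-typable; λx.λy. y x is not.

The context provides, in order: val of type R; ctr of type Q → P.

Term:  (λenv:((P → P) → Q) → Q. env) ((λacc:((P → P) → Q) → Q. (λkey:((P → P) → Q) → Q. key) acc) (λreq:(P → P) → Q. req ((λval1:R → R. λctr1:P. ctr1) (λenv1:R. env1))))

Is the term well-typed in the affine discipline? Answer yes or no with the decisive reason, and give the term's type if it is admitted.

yes — no duplicate uses among val, ctr, env, acc, key, req, val1, ctr1, env1; term : ((P → P) → Q) → Q
counts: val ×0, ctr ×0, env [bound] ×1, acc [bound] ×1, key [bound] ×1, req [bound] ×1, val1 [bound] ×0, ctr1 [bound] ×1, env1 [bound] ×1
uses in reading order: env, key, acc, req, ctr1, env1
typing: ✓ — ((P → P) → Q) → Q
per-discipline verdicts: ordered ✗, linear ✗, affine ✓, relevant ✗, unrestricted ✓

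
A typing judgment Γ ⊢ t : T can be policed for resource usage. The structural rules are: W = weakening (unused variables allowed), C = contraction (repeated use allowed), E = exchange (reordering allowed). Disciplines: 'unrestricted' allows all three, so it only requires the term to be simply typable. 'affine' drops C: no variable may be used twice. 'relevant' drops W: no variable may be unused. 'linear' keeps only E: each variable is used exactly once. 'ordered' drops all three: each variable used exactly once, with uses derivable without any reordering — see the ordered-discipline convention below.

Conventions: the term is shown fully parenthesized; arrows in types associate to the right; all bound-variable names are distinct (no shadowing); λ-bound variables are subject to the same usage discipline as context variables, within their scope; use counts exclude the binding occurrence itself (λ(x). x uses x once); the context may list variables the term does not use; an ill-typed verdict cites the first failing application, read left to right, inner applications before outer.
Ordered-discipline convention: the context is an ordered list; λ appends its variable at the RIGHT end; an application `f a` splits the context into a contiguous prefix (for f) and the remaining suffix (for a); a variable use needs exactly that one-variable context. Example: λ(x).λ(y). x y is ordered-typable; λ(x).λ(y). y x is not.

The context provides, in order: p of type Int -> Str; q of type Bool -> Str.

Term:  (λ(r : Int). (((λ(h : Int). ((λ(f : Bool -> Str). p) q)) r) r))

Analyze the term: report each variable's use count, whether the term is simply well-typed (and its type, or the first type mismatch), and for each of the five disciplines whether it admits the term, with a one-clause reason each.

counts: p: 1, q: 1, r [bound]: 2, h [bound]: 0, f [bound]: 0
order of uses: p, q, r, r
typing: ✓ — Int -> Str
ordered: ✗, uses contraction: r ×2; needs weakening: h, f unused
linear: ✗, uses contraction: r ×2; needs weakening: h, f unused
affine: ✗, uses contraction: r ×2
relevant: ✗, needs weakening: h, f unused
unrestricted: ✓, type-checks (Int -> Str) and nothing is barred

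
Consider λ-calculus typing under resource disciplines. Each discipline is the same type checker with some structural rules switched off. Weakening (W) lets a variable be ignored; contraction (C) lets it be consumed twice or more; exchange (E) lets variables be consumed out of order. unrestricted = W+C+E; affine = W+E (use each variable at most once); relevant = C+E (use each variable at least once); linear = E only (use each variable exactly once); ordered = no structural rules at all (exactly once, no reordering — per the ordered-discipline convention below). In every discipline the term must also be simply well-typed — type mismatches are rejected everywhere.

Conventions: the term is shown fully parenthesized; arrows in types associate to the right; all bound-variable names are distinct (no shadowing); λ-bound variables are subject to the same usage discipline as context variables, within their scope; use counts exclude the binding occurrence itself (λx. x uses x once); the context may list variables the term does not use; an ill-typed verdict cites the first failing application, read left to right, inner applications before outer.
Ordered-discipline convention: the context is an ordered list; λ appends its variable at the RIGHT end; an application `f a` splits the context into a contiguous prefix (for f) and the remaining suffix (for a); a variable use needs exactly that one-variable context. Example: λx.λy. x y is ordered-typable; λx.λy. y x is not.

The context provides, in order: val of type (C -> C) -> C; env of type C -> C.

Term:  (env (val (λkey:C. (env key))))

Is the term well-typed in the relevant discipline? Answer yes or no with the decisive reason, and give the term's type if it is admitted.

yes — every one of val, env, key appears; term : C
usage: val: 1; env: 2; key (bound): 1
uses in reading order: env, val, env, key
typing: ✓ — C
summary: ordered ✗, linear ✗, affine ✗, relevant ✓, unrestricted ✓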